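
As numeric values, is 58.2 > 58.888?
False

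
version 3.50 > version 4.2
False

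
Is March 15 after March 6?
Yes. Day 15 comes after day 6 in March — this is a date comparison, not a decimal one (the decimal 3.15 would be smaller than 3.6).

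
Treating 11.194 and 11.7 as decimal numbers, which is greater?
11.7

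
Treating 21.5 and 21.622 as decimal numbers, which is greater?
21.622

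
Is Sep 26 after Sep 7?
Yes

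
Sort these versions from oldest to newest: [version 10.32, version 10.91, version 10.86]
[version 10.32, version 10.86, version 10.91]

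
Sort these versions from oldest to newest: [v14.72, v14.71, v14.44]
[v14.44, v14.71, v14.72]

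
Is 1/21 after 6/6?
No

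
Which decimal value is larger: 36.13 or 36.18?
36.18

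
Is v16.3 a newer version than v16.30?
No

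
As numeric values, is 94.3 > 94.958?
False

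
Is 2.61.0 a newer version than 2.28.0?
Yes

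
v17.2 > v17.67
False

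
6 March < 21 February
False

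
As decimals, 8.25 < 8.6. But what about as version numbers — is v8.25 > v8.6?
True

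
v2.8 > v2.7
True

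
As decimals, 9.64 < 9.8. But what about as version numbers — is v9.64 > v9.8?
True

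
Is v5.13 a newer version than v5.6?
Yes. Version numbers are compared segment by segment as integers, not as decimals: minor version 13 > 6, so v5.13 > v5.6 (even though the decimal 5.13 < 5.6).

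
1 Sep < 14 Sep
True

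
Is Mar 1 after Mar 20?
No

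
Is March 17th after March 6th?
Yes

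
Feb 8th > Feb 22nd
False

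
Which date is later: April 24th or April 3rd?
April 24th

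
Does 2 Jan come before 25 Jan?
Yes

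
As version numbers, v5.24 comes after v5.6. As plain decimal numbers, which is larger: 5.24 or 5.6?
5.6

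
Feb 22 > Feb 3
True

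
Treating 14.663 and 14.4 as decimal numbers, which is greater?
14.663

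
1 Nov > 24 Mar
True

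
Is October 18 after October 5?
Yes. Day 18 comes after day 5 in October — this is a date comparison, not a decimal one (the decimal 10.18 would be smaller than 10.5).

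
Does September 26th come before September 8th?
No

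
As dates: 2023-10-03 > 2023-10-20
False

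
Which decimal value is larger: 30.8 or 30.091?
30.8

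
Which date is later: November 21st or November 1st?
November 21st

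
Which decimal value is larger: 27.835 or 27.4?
27.835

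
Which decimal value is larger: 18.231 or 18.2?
18.231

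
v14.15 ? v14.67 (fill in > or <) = <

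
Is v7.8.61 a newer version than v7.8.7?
Yes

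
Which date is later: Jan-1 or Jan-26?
Jan-26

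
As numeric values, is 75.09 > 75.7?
False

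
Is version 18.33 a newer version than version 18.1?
Yes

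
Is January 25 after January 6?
Yes. Day 25 comes after day 6 in January — this is a date comparison, not a decimal one (the decimal 1.25 would be smaller than 1.6).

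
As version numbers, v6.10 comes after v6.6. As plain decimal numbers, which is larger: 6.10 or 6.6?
6.6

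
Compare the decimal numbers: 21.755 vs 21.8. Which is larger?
21.8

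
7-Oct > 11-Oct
False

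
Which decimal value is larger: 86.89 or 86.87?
86.89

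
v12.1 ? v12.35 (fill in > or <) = <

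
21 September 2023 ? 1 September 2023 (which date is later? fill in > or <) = >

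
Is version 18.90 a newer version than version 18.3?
Yes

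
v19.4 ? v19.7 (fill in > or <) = <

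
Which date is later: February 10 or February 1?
February 10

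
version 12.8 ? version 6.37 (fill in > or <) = >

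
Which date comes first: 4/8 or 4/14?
4/8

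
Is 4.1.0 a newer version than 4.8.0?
No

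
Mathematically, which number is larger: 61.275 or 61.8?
61.8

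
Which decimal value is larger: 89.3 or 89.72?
89.72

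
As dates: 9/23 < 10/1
True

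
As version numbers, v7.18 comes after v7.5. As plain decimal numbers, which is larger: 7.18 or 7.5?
7.5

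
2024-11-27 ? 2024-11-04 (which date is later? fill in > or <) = >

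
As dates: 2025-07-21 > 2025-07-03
True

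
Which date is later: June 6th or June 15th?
June 15th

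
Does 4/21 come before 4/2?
No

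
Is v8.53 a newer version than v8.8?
Yes. Version numbers are compared segment by segment as integers, not as decimals: minor version 53 > 8, so v8.53 > v8.8 (even though the decimal 8.53 < 8.8).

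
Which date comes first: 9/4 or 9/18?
9/4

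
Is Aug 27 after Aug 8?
Yes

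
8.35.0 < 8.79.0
True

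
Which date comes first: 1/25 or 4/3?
1/25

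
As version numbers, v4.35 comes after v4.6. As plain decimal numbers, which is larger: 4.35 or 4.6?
4.6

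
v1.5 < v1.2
False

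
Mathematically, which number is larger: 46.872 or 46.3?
46.872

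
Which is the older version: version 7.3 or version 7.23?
version 7.3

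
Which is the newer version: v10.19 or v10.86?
v10.86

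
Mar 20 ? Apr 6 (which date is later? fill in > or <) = <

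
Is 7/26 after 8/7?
No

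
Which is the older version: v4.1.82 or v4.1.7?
v4.1.7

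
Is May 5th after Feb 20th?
Yes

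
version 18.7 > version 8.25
True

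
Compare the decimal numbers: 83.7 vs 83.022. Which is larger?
83.7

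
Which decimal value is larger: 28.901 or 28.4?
28.901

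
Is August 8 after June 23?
Yes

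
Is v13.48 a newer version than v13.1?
Yes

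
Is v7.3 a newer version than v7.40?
No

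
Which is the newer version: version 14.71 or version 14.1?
version 14.71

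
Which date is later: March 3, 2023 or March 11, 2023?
March 11, 2023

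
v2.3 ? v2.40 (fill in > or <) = <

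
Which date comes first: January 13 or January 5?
January 5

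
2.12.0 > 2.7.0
True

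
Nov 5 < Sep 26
False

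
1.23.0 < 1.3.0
False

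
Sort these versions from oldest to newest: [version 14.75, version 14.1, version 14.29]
[version 14.1, version 14.29, version 14.75]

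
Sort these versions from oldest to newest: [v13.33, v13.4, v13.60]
[v13.4, v13.33, v13.60]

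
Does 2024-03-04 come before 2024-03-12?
Yes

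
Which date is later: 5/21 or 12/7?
12/7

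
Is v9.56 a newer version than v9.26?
Yes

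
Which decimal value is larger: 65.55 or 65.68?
65.68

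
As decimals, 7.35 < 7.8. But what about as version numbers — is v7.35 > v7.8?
True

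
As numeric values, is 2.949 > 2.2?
True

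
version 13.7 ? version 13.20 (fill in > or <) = <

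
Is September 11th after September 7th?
Yes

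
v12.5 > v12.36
False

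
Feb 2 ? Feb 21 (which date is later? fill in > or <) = <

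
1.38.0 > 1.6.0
True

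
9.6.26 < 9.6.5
False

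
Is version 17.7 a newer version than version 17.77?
No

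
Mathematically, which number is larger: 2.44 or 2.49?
2.49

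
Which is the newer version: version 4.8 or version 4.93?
version 4.93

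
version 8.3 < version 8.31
True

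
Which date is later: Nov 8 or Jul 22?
Nov 8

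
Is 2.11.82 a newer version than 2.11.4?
Yes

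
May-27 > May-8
True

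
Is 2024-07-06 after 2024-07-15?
No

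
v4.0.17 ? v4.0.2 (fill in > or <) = >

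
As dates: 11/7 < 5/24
False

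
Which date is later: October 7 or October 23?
October 23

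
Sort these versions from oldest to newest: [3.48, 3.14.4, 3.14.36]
[3.14.4, 3.14.36, 3.48]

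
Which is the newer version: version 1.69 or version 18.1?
version 18.1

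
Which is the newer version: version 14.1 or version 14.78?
version 14.78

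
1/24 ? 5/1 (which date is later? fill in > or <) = <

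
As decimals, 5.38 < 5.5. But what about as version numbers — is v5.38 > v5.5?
True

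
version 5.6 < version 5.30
True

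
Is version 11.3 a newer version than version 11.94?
No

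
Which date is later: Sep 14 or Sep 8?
Sep 14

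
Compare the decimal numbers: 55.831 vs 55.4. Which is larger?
55.831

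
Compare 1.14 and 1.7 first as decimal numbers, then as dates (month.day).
As decimals: 1.14 < 1.7. As dates: 1/14 is later than 1/7 (day 14 > day 7).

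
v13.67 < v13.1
False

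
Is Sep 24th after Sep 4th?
Yes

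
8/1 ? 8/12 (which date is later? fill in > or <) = <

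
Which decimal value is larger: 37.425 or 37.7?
37.7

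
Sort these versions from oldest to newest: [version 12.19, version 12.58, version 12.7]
[version 12.7, version 12.19, version 12.58]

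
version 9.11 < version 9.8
False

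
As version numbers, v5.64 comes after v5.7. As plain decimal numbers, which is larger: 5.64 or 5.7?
5.7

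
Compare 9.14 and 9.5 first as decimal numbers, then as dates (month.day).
As decimals: 9.14 < 9.5. As dates: 9/14 is later than 9/5 (day 14 > day 5).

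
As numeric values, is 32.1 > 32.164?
False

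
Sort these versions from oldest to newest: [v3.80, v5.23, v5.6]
[v3.80, v5.6, v5.23]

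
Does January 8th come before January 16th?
Yes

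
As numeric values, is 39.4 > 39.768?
False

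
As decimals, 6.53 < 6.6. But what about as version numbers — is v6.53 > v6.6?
True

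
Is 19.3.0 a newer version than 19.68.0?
No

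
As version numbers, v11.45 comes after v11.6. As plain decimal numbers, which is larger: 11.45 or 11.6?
11.6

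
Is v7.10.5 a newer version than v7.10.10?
No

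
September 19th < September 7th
False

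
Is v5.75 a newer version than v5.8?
Yes. Version numbers are compared segment by segment as integers, not as decimals: minor version 75 > 8, so v5.75 > v5.8 (even though the decimal 5.75 < 5.8).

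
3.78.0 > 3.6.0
True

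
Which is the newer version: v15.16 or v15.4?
v15.16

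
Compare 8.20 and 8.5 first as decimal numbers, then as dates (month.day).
As decimals: 8.20 < 8.5. As dates: 8/20 is later than 8/5 (day 20 > day 5).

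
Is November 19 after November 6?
Yes. Day 19 comes after day 6 in November — this is a date comparison, not a decimal one (the decimal 11.19 would be smaller than 11.6).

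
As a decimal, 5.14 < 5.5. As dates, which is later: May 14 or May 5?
May 14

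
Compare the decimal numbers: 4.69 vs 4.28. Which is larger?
4.69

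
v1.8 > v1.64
False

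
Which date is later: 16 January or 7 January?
16 January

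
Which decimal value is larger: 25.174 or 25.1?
25.174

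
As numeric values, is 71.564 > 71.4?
True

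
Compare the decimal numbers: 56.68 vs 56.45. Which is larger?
56.68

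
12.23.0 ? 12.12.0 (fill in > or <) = >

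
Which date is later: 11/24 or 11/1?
11/24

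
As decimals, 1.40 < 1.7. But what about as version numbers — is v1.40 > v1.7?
True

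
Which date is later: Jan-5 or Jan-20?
Jan-20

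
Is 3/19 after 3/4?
Yes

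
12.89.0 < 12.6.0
False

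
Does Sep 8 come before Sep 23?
Yes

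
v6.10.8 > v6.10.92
False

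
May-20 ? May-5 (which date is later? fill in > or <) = >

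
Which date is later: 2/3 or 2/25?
2/25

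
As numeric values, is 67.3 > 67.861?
False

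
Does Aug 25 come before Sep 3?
Yes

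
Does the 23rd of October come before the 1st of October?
No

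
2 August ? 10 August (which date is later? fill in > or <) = <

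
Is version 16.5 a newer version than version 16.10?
No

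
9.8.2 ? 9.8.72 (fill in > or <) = <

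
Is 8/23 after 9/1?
No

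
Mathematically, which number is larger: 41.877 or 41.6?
41.877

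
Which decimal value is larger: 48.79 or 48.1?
48.79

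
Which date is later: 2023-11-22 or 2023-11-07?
2023-11-22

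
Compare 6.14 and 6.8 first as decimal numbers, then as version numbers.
As decimals: 6.14 < 6.8. As versions: v6.14 > v6.8 (minor version 14 > 8).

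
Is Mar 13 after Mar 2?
Yes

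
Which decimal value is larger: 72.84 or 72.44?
72.84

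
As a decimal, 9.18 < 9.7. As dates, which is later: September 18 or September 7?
September 18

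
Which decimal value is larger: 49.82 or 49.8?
49.82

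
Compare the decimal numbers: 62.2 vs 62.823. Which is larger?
62.823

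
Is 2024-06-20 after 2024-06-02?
Yes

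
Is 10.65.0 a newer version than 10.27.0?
Yes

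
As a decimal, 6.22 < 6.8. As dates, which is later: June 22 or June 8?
June 22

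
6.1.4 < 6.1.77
True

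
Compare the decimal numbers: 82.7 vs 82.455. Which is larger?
82.7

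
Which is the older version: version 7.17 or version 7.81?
version 7.17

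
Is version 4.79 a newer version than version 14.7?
No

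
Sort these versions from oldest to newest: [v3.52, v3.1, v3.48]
[v3.1, v3.48, v3.52]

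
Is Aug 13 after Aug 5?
Yes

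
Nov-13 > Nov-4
True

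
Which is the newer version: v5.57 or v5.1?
v5.57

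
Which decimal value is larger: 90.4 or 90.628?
90.628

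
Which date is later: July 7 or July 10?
July 10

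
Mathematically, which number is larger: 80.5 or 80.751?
80.751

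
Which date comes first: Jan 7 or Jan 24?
Jan 7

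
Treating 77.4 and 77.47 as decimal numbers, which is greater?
77.47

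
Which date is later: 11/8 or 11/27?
11/27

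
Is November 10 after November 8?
Yes. Day 10 comes after day 8 in November — this is a date comparison, not a decimal one (the decimal 11.10 would be smaller than 11.8).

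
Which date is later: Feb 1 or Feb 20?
Feb 20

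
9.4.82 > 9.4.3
True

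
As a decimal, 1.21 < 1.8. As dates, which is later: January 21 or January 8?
January 21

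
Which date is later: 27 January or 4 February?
4 February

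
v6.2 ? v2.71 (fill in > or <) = >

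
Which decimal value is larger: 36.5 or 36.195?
36.5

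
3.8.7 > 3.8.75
False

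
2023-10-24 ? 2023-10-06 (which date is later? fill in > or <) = >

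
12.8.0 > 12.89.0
False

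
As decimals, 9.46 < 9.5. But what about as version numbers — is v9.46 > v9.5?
True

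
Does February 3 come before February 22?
Yes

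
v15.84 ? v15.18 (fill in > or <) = >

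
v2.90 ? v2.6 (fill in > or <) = >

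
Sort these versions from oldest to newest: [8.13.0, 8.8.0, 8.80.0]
[8.8.0, 8.13.0, 8.80.0]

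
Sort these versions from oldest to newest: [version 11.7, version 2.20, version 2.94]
[version 2.20, version 2.94, version 11.7]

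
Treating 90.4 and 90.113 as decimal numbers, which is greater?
90.4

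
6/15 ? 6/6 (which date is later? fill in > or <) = >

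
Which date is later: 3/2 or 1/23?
3/2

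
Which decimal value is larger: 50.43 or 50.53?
50.53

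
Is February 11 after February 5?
Yes. Day 11 comes after day 5 in February — this is a date comparison, not a decimal one (the decimal 2.11 would be smaller than 2.5).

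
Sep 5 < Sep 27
True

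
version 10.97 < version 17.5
True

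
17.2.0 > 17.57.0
False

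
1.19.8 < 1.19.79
True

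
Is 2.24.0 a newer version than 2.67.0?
No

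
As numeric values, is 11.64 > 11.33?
True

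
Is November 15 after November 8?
Yes. Day 15 comes after day 8 in November — this is a date comparison, not a decimal one (the decimal 11.15 would be smaller than 11.8).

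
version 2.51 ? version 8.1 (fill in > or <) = <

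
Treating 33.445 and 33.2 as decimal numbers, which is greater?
33.445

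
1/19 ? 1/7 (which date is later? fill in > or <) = >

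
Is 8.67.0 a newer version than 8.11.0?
Yes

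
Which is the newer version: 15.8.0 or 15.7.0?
15.8.0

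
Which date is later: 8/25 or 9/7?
9/7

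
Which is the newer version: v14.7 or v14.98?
v14.98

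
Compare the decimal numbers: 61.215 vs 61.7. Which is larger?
61.7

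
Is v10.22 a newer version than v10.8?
Yes. Version numbers are compared segment by segment as integers, not as decimals: minor version 22 > 8, so v10.22 > v10.8 (even though the decimal 10.22 < 10.8).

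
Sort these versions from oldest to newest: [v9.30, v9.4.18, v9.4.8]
[v9.4.8, v9.4.18, v9.30]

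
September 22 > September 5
True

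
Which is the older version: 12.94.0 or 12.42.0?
12.42.0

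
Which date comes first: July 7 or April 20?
April 20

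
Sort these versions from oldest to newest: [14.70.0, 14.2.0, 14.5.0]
[14.2.0, 14.5.0, 14.70.0]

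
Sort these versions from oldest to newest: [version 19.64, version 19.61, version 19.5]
[version 19.5, version 19.61, version 19.64]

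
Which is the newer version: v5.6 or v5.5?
v5.6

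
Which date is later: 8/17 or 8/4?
8/17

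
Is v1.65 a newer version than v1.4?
Yes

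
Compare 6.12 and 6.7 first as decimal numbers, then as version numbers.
As decimals: 6.12 < 6.7. As versions: v6.12 > v6.7 (minor version 12 > 7).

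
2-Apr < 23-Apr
True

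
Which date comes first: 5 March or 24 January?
24 January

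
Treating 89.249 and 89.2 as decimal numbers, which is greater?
89.249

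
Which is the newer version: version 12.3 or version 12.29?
version 12.29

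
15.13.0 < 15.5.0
False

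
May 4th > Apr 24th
True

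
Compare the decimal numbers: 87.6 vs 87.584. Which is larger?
87.6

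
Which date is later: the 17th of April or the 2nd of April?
the 17th of April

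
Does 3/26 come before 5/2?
Yes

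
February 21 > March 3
False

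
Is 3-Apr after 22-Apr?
No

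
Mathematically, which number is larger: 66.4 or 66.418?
66.418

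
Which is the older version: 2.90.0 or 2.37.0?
2.37.0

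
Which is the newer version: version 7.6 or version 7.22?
version 7.22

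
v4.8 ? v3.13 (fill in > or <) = >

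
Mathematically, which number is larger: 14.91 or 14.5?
14.91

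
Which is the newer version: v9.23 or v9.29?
v9.29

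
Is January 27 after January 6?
Yes. Day 27 comes after day 6 in January — this is a date comparison, not a decimal one (the decimal 1.27 would be smaller than 1.6).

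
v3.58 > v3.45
True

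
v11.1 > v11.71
False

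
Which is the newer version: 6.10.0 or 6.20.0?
6.20.0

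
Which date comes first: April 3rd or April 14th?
April 3rd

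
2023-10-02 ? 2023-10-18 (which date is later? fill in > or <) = <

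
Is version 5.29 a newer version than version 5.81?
No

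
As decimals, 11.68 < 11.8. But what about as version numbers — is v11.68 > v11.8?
True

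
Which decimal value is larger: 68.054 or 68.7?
68.7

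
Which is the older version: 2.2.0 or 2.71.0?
2.2.0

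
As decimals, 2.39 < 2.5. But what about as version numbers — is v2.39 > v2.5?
True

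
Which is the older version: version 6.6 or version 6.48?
version 6.6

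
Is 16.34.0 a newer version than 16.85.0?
No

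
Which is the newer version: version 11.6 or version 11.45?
version 11.45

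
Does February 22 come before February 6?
No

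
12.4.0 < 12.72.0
True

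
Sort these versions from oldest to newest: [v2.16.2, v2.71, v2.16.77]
[v2.16.2, v2.16.77, v2.71]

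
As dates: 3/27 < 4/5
True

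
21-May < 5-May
False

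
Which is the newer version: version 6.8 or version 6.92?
version 6.92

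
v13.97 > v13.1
True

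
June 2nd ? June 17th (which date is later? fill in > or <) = <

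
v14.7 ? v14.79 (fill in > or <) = <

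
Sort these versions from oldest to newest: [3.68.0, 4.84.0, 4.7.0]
[3.68.0, 4.7.0, 4.84.0]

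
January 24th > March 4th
False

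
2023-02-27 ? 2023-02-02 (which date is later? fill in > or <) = >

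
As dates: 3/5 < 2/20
False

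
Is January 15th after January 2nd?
Yes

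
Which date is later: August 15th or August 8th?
August 15th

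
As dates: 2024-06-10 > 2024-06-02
True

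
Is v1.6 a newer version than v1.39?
No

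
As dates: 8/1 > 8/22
False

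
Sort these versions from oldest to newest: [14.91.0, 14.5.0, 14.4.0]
[14.4.0, 14.5.0, 14.91.0]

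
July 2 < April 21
False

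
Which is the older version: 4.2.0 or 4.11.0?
4.2.0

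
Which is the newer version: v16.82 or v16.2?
v16.82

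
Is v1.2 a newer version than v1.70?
No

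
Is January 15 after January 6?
Yes. Day 15 comes after day 6 in January — this is a date comparison, not a decimal one (the decimal 1.15 would be smaller than 1.6).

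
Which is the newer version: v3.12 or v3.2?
v3.12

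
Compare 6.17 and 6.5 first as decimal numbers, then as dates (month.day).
As decimals: 6.17 < 6.5. As dates: 6/17 is later than 6/5 (day 17 > day 5).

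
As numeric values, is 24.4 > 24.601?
False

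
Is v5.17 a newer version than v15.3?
No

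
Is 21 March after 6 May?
No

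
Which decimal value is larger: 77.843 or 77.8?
77.843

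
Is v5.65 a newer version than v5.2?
Yes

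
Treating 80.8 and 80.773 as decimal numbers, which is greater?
80.8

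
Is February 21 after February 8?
Yes. Day 21 comes after day 8 in February — this is a date comparison, not a decimal one (the decimal 2.21 would be smaller than 2.8).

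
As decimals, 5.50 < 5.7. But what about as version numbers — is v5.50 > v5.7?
True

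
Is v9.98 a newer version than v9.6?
Yes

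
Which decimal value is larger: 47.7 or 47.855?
47.855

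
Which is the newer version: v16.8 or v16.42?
v16.42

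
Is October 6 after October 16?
No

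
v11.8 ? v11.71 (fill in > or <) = <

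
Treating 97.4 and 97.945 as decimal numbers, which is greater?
97.945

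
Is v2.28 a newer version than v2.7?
Yes. Version numbers are compared segment by segment as integers, not as decimals: minor version 28 > 7, so v2.28 > v2.7 (even though the decimal 2.28 < 2.7).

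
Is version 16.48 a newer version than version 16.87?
No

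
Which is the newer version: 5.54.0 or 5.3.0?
5.54.0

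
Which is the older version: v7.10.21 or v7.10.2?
v7.10.2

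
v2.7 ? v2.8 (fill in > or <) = <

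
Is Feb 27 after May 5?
No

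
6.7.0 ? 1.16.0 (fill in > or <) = >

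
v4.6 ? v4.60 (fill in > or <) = <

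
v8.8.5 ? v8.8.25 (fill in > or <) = <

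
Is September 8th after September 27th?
No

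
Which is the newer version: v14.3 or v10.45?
v14.3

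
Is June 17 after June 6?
Yes. Day 17 comes after day 6 in June — this is a date comparison, not a decimal one (the decimal 6.17 would be smaller than 6.6).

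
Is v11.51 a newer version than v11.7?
Yes. Version numbers are compared segment by segment as integers, not as decimals: minor version 51 > 7, so v11.51 > v11.7 (even though the decimal 11.51 < 11.7).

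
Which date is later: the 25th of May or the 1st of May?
the 25th of May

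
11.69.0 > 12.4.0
False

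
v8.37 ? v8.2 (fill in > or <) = >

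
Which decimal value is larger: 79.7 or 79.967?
79.967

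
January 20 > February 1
False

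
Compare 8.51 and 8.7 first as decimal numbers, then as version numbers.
As decimals: 8.51 < 8.7. As versions: v8.51 > v8.7 (minor version 51 > 7).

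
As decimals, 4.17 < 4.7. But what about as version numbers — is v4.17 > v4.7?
True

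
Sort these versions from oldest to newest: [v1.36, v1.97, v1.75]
[v1.36, v1.75, v1.97]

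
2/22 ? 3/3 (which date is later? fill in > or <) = <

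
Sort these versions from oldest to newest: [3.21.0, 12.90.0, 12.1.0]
[3.21.0, 12.1.0, 12.90.0]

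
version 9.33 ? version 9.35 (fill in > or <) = <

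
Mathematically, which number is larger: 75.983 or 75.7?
75.983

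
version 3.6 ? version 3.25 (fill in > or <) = <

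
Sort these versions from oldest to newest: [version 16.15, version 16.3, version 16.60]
[version 16.3, version 16.15, version 16.60]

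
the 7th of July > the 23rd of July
False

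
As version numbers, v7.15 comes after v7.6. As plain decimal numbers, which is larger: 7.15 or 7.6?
7.6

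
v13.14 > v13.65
False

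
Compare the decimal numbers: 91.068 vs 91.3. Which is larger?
91.3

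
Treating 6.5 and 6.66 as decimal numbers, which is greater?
6.66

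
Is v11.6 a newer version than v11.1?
Yes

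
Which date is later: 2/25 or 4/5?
4/5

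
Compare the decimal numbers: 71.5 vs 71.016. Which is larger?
71.5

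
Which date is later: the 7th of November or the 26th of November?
the 26th of November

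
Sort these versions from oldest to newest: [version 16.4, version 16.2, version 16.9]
[version 16.2, version 16.4, version 16.9]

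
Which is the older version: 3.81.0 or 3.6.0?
3.6.0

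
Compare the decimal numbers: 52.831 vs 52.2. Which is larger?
52.831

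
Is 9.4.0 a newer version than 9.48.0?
No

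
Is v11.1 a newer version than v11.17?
No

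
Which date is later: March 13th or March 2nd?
March 13th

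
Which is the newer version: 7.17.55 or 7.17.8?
7.17.55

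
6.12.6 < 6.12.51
True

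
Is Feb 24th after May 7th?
No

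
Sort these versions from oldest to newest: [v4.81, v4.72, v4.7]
[v4.7, v4.72, v4.81]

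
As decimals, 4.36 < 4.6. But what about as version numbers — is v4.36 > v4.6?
True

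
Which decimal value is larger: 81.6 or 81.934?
81.934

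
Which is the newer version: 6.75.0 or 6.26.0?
6.75.0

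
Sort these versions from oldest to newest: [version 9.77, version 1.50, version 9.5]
[version 1.50, version 9.5, version 9.77]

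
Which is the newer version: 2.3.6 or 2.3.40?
2.3.40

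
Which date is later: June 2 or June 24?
June 24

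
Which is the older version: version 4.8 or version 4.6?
version 4.6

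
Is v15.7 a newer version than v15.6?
Yes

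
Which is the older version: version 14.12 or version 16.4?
version 14.12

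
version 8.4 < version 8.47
True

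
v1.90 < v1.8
False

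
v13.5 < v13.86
True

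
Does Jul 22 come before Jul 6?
No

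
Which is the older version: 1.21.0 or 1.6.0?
1.6.0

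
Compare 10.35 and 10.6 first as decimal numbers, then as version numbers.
As decimals: 10.35 < 10.6. As versions: v10.35 > v10.6 (minor version 35 > 6).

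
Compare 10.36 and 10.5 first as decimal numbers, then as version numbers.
As decimals: 10.36 < 10.5. As versions: v10.36 > v10.5 (minor version 36 > 5).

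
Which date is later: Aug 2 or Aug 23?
Aug 23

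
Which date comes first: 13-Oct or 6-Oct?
6-Oct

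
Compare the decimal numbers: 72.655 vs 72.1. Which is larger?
72.655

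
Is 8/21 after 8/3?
Yes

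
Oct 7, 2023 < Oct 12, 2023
True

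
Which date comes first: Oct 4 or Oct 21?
Oct 4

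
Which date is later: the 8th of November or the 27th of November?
the 27th of November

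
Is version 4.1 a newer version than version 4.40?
No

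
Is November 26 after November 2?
Yes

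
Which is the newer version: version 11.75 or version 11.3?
version 11.75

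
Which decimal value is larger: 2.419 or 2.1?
2.419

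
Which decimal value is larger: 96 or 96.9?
96.9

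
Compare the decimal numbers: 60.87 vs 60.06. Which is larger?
60.87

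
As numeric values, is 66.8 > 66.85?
False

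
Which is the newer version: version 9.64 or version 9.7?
version 9.64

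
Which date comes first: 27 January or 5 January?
5 January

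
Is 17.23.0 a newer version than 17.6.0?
Yes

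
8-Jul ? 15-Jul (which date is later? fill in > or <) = <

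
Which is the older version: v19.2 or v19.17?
v19.2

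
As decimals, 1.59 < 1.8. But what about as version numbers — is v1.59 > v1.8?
True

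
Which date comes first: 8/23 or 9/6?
8/23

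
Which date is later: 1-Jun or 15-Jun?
15-Jun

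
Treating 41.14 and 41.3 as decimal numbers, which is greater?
41.3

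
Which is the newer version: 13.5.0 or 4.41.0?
13.5.0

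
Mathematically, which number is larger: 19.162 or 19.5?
19.5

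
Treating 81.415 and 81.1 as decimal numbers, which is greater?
81.415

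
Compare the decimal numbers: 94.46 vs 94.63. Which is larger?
94.63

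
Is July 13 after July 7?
Yes. Day 13 comes after day 7 in July — this is a date comparison, not a decimal one (the decimal 7.13 would be smaller than 7.7).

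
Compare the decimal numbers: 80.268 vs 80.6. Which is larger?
80.6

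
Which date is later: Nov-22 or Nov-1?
Nov-22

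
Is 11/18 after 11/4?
Yes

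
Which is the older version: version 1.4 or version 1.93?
version 1.4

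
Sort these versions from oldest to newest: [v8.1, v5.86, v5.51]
[v5.51, v5.86, v8.1]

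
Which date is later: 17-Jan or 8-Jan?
17-Jan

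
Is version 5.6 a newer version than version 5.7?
No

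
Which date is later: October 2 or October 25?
October 25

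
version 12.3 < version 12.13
True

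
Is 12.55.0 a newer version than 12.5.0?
Yes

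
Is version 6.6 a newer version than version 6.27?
No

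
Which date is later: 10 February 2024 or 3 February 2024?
10 February 2024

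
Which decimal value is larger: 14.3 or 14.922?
14.922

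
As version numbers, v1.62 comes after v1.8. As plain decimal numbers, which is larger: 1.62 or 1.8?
1.8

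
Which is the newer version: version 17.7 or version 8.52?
version 17.7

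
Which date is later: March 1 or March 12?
March 12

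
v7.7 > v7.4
True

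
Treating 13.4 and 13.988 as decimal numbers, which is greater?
13.988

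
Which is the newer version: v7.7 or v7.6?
v7.7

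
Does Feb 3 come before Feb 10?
Yes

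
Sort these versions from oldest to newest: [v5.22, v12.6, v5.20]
[v5.20, v5.22, v12.6]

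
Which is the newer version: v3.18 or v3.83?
v3.83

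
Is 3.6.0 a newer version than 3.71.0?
No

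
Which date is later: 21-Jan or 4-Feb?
4-Feb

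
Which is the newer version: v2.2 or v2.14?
v2.14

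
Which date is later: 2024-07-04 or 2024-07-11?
2024-07-11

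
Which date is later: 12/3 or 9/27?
12/3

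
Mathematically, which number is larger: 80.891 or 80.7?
80.891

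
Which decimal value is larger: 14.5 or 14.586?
14.586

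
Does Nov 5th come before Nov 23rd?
Yes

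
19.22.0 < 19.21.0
False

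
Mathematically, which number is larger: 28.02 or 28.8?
28.8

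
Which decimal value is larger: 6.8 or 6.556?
6.8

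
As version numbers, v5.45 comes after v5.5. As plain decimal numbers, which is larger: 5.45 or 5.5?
5.5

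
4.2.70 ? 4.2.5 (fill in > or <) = >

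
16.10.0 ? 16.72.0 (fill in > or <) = <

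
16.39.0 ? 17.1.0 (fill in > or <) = <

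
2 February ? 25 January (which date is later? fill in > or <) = >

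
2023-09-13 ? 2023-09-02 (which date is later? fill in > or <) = >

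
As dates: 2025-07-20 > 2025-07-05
True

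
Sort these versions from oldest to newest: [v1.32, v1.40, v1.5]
[v1.5, v1.32, v1.40]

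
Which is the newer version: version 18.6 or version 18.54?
version 18.54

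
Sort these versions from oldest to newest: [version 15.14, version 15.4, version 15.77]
[version 15.4, version 15.14, version 15.77]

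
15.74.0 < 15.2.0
False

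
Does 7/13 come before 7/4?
No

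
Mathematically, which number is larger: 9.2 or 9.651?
9.651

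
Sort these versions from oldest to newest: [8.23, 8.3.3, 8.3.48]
[8.3.3, 8.3.48, 8.23]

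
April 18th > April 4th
True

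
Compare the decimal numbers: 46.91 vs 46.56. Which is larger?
46.91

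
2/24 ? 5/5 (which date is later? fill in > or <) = <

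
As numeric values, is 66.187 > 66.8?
False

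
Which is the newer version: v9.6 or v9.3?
v9.6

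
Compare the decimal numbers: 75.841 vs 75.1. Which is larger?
75.841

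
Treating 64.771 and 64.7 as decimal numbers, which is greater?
64.771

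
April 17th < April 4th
False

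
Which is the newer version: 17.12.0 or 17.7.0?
17.12.0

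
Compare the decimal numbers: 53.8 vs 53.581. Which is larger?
53.8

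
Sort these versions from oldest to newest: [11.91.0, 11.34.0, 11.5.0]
[11.5.0, 11.34.0, 11.91.0]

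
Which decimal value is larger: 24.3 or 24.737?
24.737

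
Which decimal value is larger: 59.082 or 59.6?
59.6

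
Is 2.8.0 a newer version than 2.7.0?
Yes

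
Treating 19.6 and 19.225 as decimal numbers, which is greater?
19.6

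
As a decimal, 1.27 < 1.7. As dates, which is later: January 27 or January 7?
January 27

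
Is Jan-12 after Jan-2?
Yes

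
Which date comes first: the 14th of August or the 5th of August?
the 5th of August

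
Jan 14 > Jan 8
True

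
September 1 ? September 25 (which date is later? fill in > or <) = <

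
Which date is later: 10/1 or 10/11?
10/11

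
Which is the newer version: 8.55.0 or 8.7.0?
8.55.0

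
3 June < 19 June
True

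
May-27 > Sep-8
False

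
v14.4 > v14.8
False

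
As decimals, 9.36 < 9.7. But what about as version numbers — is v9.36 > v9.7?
True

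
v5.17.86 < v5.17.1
False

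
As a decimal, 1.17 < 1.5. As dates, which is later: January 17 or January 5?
January 17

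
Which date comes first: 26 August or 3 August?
3 August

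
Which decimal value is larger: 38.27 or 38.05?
38.27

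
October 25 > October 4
True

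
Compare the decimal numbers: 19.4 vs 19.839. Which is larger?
19.839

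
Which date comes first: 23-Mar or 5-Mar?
5-Mar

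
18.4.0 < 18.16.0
True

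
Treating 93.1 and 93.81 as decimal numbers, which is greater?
93.81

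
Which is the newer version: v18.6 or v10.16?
v18.6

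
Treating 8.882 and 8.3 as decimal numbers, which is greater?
8.882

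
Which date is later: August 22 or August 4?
August 22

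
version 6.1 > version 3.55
True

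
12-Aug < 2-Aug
False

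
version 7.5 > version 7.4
True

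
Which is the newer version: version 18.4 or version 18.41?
version 18.41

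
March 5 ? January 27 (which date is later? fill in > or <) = >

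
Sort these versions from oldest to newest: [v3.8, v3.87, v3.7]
[v3.7, v3.8, v3.87]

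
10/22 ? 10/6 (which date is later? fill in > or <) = >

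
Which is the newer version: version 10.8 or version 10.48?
version 10.48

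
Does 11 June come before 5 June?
No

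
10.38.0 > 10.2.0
True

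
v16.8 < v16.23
True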